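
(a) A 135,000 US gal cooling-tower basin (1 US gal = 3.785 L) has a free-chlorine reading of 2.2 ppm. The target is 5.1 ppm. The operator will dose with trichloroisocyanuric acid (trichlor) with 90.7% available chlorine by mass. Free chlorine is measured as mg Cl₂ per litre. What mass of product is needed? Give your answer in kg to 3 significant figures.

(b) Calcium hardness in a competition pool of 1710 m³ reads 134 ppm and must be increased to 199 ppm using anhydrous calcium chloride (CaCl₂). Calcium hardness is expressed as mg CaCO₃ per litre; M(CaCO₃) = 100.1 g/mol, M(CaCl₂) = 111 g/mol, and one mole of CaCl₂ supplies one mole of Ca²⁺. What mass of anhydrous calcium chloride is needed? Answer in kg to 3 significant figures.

(a) Volume: 135,000 US gal × 3.785 L/gal = 510,975 L.
(a) Chlorine deficit: 5.1 − 2.2 = 2.9 ppm = 2.9 mg/L as Cl₂.
(a) Cl₂ equivalent needed: 2.9 mg/L × 510,975 L = 1,482,000 mg = 1482 g.
(a) Product at 90.7% available chlorine: 1482 / 0.907 = 1634 g.

(b) Volume: 1710 m³ = 1,710,000 L.
(b) Hardness to add: (199 − 134) = 65 mg/L as CaCO₃ × 1,710,000 L = 111,200 g as CaCO₃.
(b) Moles of Ca²⁺ (1 mol Ca²⁺ ≡ 1 mol CaCO₃): 111,200 / 100.1 g/mol = 1110 mol.
(b) Mass of CaCl₂: 1110 × 111 = 123,300 g.

(a) 1.63 kg; (b) 123 kg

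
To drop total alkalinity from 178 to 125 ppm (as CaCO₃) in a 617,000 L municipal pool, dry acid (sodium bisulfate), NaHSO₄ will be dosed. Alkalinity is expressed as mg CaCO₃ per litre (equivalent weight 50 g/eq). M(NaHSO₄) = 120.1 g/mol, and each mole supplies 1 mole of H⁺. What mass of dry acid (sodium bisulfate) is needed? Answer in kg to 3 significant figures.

Alkalinity to neutralize: (178 − 125) = 53 mg/L as CaCO₃ × 617,000 L = 32,700 g as CaCO₃.
Equivalents of H⁺ required: 32,700 ÷ 50 g/eq = 654 eq = 654 mol NaHSO₄.
Mass of NaHSO₄: 654 × 120.1 = 78,550 g.

78.5 kg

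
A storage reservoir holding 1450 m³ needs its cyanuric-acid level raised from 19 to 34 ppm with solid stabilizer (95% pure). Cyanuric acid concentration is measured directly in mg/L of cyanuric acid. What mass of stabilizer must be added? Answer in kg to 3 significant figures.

22.9 kg

Volume: 1450 m³ = 1,450,000 L.
CYA to add: (34 − 19) = 15 mg/L × 1,450,000 L = 21,750 g cyanuric acid.
At 95% purity: 21,750 / 0.95 = 22,890 g product.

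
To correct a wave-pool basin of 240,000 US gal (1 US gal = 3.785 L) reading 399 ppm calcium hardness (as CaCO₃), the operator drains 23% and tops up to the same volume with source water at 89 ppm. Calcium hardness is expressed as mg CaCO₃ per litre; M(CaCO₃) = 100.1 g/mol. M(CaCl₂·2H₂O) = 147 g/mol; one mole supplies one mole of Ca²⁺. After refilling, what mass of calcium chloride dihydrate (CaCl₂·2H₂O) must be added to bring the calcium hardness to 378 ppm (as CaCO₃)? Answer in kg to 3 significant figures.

67.1 kg

Volume: 240,000 US gal × 3.785 L/gal = 908,400 L.
After draining 23% and refilling: 399 × 0.77 + 89 × 0.23 = 327.7 ppm.
Deficit to target: 378 − 327.7 = 50.3 mg/L.
As CaCO₃: 50.3 mg/L × 908,400 L = 45,690 g; ÷ 100.1 = 456.5 mol Ca²⁺.
Mass: 456.5 × 147 = 67,100 g.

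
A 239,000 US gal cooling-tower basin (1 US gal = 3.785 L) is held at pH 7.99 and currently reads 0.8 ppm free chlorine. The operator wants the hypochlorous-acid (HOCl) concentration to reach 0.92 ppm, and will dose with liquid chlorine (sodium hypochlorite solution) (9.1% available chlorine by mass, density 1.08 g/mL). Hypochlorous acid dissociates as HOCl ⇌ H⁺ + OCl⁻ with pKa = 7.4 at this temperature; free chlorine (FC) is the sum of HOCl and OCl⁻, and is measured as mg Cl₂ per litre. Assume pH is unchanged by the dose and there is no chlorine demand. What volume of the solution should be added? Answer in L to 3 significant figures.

Volume: 239,000 US gal × 3.785 L/gal = 904,615 L.
[OCl⁻]/[HOCl] = 10^(pH − pKa) = 10^(7.99 − 7.4) = 3.89; fraction as HOCl = 1/(1 + 3.89) = 0.2045.
Free chlorine required for 0.92 ppm HOCl: 0.92 / 0.2045 = 4.499 ppm.
FC to add: 4.499 − 0.8 = 3.699 mg/L as Cl₂.
Cl₂ equivalent: 3.699 mg/L × 904,615 L = 3346 g.
Product at 9.1% available Cl: 3346 / 0.091 = 36,770 g.
Volume: 36,770 g ÷ 1.08 g/mL = 34,050 mL.

34.0 L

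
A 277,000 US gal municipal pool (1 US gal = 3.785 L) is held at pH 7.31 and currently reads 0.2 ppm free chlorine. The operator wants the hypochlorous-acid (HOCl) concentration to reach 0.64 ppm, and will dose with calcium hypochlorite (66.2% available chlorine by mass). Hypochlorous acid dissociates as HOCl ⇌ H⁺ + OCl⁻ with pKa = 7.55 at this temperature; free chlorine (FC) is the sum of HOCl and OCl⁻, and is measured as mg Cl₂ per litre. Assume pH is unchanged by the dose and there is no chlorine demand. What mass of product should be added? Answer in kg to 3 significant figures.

Volume: 277,000 US gal × 3.785 L/gal = 1,048,445 L.
[OCl⁻]/[HOCl] = 10^(pH − pKa) = 10^(7.31 − 7.55) = 0.5754; fraction as HOCl = 1/(1 + 0.5754) = 0.6347.
Free chlorine required for 0.64 ppm HOCl: 0.64 / 0.6347 = 1.008 ppm.
FC to add: 1.008 − 0.2 = 0.8083 mg/L as Cl₂.
Cl₂ equivalent: 0.8083 mg/L × 1,048,445 L = 847.4 g.
Product at 66.2% available Cl: 847.4 / 0.662 = 1280 g.

1.28 kg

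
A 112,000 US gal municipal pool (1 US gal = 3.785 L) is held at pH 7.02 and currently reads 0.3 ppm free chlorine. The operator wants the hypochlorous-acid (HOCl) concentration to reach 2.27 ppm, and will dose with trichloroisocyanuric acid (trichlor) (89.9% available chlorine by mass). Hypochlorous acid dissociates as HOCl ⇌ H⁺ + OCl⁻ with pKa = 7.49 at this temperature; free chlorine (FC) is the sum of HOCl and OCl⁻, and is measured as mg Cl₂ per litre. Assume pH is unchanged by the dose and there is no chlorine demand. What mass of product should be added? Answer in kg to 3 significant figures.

Volume: 112,000 US gal × 3.785 L/gal = 423,920 L.
[OCl⁻]/[HOCl] = 10^(pH − pKa) = 10^(7.02 − 7.49) = 0.3388; fraction as HOCl = 1/(1 + 0.3388) = 0.7469.
Free chlorine required for 2.27 ppm HOCl: 2.27 / 0.7469 = 3.039 ppm.
FC to add: 3.039 − 0.3 = 2.739 mg/L as Cl₂.
Cl₂ equivalent: 2.739 mg/L × 423,920 L = 1161 g.
Product at 89.9% available Cl: 1161 / 0.899 = 1292 g.

1.29 kg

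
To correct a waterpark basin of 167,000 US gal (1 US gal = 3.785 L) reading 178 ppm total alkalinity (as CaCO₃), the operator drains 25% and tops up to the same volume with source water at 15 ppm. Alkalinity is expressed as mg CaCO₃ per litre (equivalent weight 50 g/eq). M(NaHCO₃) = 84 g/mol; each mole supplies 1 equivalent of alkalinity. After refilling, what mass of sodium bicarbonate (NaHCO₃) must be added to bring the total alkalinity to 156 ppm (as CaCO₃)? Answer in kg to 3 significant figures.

Volume: 167,000 US gal × 3.785 L/gal = 632,095 L.
After draining 25% and refilling: 178 × 0.75 + 15 × 0.25 = 137.25 ppm.
Deficit to target: 156 − 137.25 = 18.75 mg/L.
As CaCO₃: 18.75 mg/L × 632,095 L = 11,850 g; ÷ 50 g/eq ÷ 1 = 237 mol NaHCO₃.
Mass: 237 × 84 = 19,910 g.

19.9 kg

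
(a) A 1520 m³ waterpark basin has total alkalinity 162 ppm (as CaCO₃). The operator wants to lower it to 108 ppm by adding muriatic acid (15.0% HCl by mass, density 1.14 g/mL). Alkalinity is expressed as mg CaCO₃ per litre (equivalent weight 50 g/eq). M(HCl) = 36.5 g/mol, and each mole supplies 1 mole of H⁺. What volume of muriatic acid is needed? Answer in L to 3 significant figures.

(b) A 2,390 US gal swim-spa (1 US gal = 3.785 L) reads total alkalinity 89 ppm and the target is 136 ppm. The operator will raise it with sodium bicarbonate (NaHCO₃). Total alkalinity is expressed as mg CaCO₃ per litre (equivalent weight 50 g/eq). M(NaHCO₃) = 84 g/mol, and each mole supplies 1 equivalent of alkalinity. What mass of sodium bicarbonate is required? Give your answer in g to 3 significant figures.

(a) 350 L; (b) 714 g

(a) Volume: 1520 m³ = 1,520,000 L.
(a) Alkalinity to neutralize: (162 − 108) = 54 mg/L as CaCO₃ × 1,520,000 L = 82,080 g as CaCO₃.
(a) Equivalents of H⁺ required: 82,080 ÷ 50 g/eq = 1642 eq = 1642 mol HCl.
(a) Mass of HCl: 1642 × 36.5 = 59,920 g.
(a) Mass of 15.0% solution: 59,920 / 0.15 = 399,500 g.
(a) Volume: 399,500 g ÷ 1.14 g/mL = 350,400 mL.

(b) Volume: 2,390 US gal × 3.785 L/gal = 9,046 L.
(b) Alkalinity to add: (136 − 89) = 47 mg/L as CaCO₃ × 9,046 L = 425.2 g as CaCO₃.
(b) Equivalents: 425.2 g ÷ 50 g/eq = 8.503 eq.
(b) NaHCO₃ supplies 1 eq per mole → 8.503 mol.
(b) Mass: 8.503 mol × 84 g/mol = 714.3 g.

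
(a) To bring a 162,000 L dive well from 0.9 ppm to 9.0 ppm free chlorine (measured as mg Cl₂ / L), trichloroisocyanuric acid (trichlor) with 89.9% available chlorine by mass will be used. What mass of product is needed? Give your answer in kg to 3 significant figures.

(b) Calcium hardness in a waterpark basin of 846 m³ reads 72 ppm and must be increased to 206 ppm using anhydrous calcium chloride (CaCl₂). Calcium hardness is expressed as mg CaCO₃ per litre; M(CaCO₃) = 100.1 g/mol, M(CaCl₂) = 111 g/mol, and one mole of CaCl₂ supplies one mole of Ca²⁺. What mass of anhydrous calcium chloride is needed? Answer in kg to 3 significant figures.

(a) 1.46 kg; (b) 126 kg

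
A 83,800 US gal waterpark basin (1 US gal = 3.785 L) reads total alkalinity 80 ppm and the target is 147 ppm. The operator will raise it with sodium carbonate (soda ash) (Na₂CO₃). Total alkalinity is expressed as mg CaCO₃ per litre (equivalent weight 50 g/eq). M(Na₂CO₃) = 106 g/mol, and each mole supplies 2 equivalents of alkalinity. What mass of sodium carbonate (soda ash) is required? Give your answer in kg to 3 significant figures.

Volume: 83,800 US gal × 3.785 L/gal = 317,183 L.
Alkalinity to add: (147 − 80) = 67 mg/L as CaCO₃ × 317,183 L = 21,250 g as CaCO₃.
Equivalents: 21,250 g ÷ 50 g/eq = 425 eq.
Each mole of Na₂CO₃ supplies 2 eq, so 425 / 2 = 212.5 mol.
Mass: 212.5 mol × 106 g/mol = 22,530 g.

22.5 kg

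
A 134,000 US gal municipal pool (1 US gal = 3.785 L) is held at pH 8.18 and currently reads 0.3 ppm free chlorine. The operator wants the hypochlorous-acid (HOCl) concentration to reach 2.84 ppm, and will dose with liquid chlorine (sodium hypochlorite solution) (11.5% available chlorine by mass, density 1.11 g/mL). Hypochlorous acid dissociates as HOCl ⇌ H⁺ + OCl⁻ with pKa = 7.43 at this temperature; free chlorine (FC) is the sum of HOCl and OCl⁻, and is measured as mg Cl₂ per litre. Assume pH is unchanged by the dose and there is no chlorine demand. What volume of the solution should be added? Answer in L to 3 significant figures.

Volume: 134,000 US gal × 3.785 L/gal = 507,190 L.
[OCl⁻]/[HOCl] = 10^(pH − pKa) = 10^(8.18 − 7.43) = 5.623; fraction as HOCl = 1/(1 + 5.623) = 0.151.
Free chlorine required for 2.84 ppm HOCl: 2.84 / 0.151 = 18.81 ppm.
FC to add: 18.81 − 0.3 = 18.51 mg/L as Cl₂.
Cl₂ equivalent: 18.51 mg/L × 507,190 L = 9388 g.
Product at 11.5% available Cl: 9388 / 0.115 = 81,640 g.
Volume: 81,640 g ÷ 1.11 g/mL = 73,550 mL.

73.5 L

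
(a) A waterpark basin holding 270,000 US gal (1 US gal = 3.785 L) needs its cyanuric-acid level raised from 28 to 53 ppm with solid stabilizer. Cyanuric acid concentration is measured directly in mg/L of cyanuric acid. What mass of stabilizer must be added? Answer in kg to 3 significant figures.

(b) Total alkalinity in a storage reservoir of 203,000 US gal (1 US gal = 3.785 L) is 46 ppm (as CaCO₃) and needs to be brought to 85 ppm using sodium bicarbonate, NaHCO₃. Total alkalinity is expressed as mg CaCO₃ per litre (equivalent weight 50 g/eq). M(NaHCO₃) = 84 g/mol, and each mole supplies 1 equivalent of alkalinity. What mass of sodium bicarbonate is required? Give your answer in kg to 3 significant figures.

(a) 25.5 kg; (b) 50.3 kg

(a) Volume: 270,000 US gal × 3.785 L/gal = 1,021,950 L.
(a) CYA to add: (53 − 28) = 25 mg/L × 1,021,950 L = 25,550 g cyanuric acid.

(b) Volume: 203,000 US gal × 3.785 L/gal = 768,355 L.
(b) Alkalinity to add: (85 − 46) = 39 mg/L as CaCO₃ × 768,355 L = 29,970 g as CaCO₃.
(b) Equivalents: 29,970 g ÷ 50 g/eq = 599.3 eq.
(b) NaHCO₃ supplies 1 eq per mole → 599.3 mol.
(b) Mass: 599.3 mol × 84 g/mol = 50,340 g.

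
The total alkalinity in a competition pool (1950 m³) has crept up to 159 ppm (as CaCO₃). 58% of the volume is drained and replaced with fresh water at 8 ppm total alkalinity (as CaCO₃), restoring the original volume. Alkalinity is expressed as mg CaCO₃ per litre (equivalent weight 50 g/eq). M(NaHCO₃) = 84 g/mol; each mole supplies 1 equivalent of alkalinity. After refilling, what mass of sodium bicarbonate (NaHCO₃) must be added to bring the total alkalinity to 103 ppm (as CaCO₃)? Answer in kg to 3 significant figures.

103 kg

Volume: 1950 m³ = 1,950,000 L.
After draining 58% and refilling: 159 × 0.42 + 8 × 0.58 = 71.42 ppm.
Deficit to target: 103 − 71.42 = 31.58 mg/L.
As CaCO₃: 31.58 mg/L × 1,950,000 L = 61,580 g; ÷ 50 g/eq ÷ 1 = 1232 mol NaHCO₃.
Mass: 1232 × 84 = 103,500 g.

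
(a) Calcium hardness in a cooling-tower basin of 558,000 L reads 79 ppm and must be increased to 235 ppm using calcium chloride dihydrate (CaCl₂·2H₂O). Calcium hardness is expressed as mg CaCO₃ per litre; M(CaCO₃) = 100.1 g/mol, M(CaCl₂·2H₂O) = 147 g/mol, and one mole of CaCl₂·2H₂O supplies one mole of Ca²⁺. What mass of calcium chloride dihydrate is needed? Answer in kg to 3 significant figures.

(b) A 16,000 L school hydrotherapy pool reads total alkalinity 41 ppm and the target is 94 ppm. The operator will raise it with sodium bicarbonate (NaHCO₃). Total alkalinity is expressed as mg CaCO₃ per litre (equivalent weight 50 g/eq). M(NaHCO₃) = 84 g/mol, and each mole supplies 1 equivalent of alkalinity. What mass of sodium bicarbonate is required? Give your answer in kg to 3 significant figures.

(a) 128 kg; (b) 1.42 kg

(a) Hardness to add: (235 − 79) = 156 mg/L as CaCO₃ × 558,000 L = 87,050 g as CaCO₃.
(a) Moles of Ca²⁺ (1 mol Ca²⁺ ≡ 1 mol CaCO₃): 87,050 / 100.1 g/mol = 869.6 mol.
(a) Mass of CaCl₂·2H₂O: 869.6 × 147 = 127,800 g.

(b) Alkalinity to add: (94 − 41) = 53 mg/L as CaCO₃ × 16,000 L = 848 g as CaCO₃.
(b) Equivalents: 848 g ÷ 50 g/eq = 16.96 eq.
(b) NaHCO₃ supplies 1 eq per mole → 16.96 mol.
(b) Mass: 16.96 mol × 84 g/mol = 1425 g.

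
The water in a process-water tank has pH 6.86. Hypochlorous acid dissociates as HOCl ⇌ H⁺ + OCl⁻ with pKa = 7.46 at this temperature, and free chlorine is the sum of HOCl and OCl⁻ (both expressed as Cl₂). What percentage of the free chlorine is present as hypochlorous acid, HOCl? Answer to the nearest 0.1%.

[OCl⁻]/[HOCl] = 10^(pH − pKa) = 10^(6.86 − 7.46) = 10^-0.60 = 0.2512.
Fraction as HOCl = 1 / (1 + 0.2512) = 0.7992.

79.9%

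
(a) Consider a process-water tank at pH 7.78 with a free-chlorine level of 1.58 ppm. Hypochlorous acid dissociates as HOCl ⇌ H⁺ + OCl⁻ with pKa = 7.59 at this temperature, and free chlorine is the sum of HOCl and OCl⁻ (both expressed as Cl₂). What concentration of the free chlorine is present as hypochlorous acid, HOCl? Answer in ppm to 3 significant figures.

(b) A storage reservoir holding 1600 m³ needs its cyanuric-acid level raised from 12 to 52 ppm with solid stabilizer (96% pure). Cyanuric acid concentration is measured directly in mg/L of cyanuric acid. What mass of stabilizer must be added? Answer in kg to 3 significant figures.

(a) 0.620 ppm; (b) 66.7 kg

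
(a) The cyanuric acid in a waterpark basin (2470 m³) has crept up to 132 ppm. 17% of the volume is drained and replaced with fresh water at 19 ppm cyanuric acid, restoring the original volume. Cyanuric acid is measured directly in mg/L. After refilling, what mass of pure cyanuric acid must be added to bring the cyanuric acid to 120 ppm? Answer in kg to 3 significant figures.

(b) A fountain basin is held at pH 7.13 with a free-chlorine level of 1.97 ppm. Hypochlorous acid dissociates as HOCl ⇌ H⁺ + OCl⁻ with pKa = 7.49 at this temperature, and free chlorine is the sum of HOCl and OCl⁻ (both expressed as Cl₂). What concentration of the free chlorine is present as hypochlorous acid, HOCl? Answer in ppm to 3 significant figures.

(a) 17.8 kg; (b) 1.37 ppm

(a) Volume: 2470 m³ = 2,470,000 L.
(a) After draining 17% and refilling: 132 × 0.83 + 19 × 0.17 = 112.79 ppm.
(a) Deficit to target: 120 − 112.79 = 7.21 mg/L.
(a) Mass: 7.21 mg/L × 2,470,000 L = 17,810 g cyanuric acid.

(b) [OCl⁻]/[HOCl] = 10^(pH − pKa) = 10^(7.13 − 7.49) = 10^-0.36 = 0.4365.
(b) Fraction as HOCl = 1 / (1 + 0.4365) = 0.6961.
(b) HOCl = 0.6961 × 1.97 ppm = 1.371 ppm.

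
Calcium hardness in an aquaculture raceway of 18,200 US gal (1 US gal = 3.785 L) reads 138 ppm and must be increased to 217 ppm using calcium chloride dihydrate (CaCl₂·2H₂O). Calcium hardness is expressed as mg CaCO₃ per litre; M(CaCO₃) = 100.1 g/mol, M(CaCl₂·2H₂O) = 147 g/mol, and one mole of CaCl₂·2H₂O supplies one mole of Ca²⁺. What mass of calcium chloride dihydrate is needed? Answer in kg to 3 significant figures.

Volume: 18,200 US gal × 3.785 L/gal = 68,887 L.
Hardness to add: (217 − 138) = 79 mg/L as CaCO₃ × 68,887 L = 5442 g as CaCO₃.
Moles of Ca²⁺ (1 mol Ca²⁺ ≡ 1 mol CaCO₃): 5442 / 100.1 g/mol = 54.37 mol.
Mass of CaCl₂·2H₂O: 54.37 × 147 = 7992 g.

7.99 kg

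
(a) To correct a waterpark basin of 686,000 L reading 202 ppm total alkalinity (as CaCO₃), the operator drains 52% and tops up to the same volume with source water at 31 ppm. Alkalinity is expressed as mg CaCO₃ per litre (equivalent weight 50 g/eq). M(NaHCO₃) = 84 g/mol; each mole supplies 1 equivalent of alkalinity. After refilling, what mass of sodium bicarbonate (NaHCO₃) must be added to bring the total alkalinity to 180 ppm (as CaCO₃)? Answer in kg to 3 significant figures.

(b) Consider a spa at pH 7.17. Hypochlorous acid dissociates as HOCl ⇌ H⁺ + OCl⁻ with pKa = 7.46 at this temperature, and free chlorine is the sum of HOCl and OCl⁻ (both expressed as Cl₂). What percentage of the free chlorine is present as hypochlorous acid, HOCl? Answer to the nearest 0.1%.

(a) 77.1 kg; (b) 66.1%

(a) After draining 52% and refilling: 202 × 0.48 + 31 × 0.52 = 113.08 ppm.
(a) Deficit to target: 180 − 113.08 = 66.92 mg/L.
(a) As CaCO₃: 66.92 mg/L × 686,000 L = 45,910 g; ÷ 50 g/eq ÷ 1 = 918.1 mol NaHCO₃.
(a) Mass: 918.1 × 84 = 77,120 g.

(b) [OCl⁻]/[HOCl] = 10^(pH − pKa) = 10^(7.17 − 7.46) = 10^-0.29 = 0.5129.
(b) Fraction as HOCl = 1 / (1 + 0.5129) = 0.661.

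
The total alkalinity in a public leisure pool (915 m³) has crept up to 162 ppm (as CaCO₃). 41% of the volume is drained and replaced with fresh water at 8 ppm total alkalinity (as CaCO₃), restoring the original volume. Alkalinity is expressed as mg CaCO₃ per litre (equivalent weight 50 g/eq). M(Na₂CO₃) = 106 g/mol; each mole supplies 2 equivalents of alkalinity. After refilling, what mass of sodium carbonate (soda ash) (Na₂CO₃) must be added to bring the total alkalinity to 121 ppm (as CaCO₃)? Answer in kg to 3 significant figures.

21.5 kg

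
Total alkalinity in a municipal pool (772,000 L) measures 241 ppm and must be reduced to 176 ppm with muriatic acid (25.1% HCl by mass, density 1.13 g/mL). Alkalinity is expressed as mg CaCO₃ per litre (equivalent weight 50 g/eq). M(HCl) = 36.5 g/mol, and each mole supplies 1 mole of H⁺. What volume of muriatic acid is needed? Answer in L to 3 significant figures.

Alkalinity to neutralize: (241 − 176) = 65 mg/L as CaCO₃ × 772,000 L = 50,180 g as CaCO₃.
Equivalents of H⁺ required: 50,180 ÷ 50 g/eq = 1004 eq = 1004 mol HCl.
Mass of HCl: 1004 × 36.5 = 36,630 g.
Mass of 25.1% solution: 36,630 / 0.251 = 145,900 g.
Volume: 145,900 g ÷ 1.13 g/mL = 129,200 mL.

129 L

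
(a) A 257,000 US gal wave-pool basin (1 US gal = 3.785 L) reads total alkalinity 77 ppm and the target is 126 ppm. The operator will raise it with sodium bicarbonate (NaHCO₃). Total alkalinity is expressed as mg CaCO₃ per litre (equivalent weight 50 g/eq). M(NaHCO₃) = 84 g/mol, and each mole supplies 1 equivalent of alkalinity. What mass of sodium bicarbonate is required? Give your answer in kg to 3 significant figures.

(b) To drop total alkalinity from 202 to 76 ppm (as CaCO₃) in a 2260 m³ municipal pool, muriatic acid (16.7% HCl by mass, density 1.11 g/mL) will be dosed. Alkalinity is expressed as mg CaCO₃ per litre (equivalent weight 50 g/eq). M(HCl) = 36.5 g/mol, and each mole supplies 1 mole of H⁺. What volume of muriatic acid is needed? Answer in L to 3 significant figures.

(a) 80.1 kg; (b) 1,120 L

(a) Volume: 257,000 US gal × 3.785 L/gal = 972,745 L.
(a) Alkalinity to add: (126 − 77) = 49 mg/L as CaCO₃ × 972,745 L = 47,660 g as CaCO₃.
(a) Equivalents: 47,660 g ÷ 50 g/eq = 953.3 eq.
(a) NaHCO₃ supplies 1 eq per mole → 953.3 mol.
(a) Mass: 953.3 mol × 84 g/mol = 80,080 g.

(b) Volume: 2260 m³ = 2,260,000 L.
(b) Alkalinity to neutralize: (202 − 76) = 126 mg/L as CaCO₃ × 2,260,000 L = 284,800 g as CaCO₃.
(b) Equivalents of H⁺ required: 284,800 ÷ 50 g/eq = 5695 eq = 5695 mol HCl.
(b) Mass of HCl: 5695 × 36.5 = 207,900 g.
(b) Mass of 16.7% solution: 207,900 / 0.167 = 1,245,000 g.
(b) Volume: 1,245,000 g ÷ 1.11 g/mL = 1,121,000 mL.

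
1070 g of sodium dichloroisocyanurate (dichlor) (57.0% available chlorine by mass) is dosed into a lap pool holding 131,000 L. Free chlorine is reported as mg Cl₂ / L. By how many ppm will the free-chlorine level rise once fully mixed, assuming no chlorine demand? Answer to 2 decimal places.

4.66 ppm

Available chlorine delivered: 1070 g × 0.57 = 609.9 g as Cl₂.
Concentration rise: 609.9 g / 131,000 L = 4.656 mg/L = 4.66 ppm.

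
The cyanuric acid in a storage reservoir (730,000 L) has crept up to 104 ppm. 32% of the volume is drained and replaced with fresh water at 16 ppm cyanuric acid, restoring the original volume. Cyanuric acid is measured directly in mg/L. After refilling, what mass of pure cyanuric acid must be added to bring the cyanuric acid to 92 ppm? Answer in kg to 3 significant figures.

After draining 32% and refilling: 104 × 0.68 + 16 × 0.32 = 75.84 ppm.
Deficit to target: 92 − 75.84 = 16.16 mg/L.
Mass: 16.16 mg/L × 730,000 L = 11,800 g cyanuric acid.

11.8 kg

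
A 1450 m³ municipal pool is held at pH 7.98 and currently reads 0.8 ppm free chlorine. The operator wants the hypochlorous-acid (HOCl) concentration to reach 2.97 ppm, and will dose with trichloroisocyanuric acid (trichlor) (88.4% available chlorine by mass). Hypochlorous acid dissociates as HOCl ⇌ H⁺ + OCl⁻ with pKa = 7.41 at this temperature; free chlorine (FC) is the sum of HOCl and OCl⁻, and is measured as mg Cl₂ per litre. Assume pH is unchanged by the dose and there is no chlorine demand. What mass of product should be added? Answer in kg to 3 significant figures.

21.7 kg

Volume: 1450 m³ = 1,450,000 L.
[OCl⁻]/[HOCl] = 10^(pH − pKa) = 10^(7.98 − 7.41) = 3.715; fraction as HOCl = 1/(1 + 3.715) = 0.2121.
Free chlorine required for 2.97 ppm HOCl: 2.97 / 0.2121 = 14 ppm.
FC to add: 14 − 0.8 = 13.2 mg/L as Cl₂.
Cl₂ equivalent: 13.2 mg/L × 1,450,000 L = 19,150 g.
Product at 88.4% available Cl: 19,150 / 0.884 = 21,660 g.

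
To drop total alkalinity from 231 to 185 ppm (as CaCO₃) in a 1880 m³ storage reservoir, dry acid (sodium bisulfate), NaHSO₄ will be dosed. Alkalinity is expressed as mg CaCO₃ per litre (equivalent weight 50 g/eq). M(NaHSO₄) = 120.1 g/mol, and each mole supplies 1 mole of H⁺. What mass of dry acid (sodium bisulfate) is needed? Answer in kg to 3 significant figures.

208 kg

Volume: 1880 m³ = 1,880,000 L.
Alkalinity to neutralize: (231 − 185) = 46 mg/L as CaCO₃ × 1,880,000 L = 86,480 g as CaCO₃.
Equivalents of H⁺ required: 86,480 ÷ 50 g/eq = 1730 eq = 1730 mol NaHSO₄.
Mass of NaHSO₄: 1730 × 120.1 = 207,700 g.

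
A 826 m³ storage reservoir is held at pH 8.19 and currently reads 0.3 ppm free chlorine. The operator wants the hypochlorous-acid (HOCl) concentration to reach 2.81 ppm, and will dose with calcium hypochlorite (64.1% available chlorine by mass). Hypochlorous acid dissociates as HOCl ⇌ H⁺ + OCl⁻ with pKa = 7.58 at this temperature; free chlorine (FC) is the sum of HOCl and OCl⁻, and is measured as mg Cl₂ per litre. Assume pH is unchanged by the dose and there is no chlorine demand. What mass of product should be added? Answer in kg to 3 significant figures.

18.0 kg

Volume: 826 m³ = 826,000 L.
[OCl⁻]/[HOCl] = 10^(pH − pKa) = 10^(8.19 − 7.58) = 4.074; fraction as HOCl = 1/(1 + 4.074) = 0.1971.
Free chlorine required for 2.81 ppm HOCl: 2.81 / 0.1971 = 14.26 ppm.
FC to add: 14.26 − 0.3 = 13.96 mg/L as Cl₂.
Cl₂ equivalent: 13.96 mg/L × 826,000 L = 11,530 g.
Product at 64.1% available Cl: 11,530 / 0.641 = 17,990 g.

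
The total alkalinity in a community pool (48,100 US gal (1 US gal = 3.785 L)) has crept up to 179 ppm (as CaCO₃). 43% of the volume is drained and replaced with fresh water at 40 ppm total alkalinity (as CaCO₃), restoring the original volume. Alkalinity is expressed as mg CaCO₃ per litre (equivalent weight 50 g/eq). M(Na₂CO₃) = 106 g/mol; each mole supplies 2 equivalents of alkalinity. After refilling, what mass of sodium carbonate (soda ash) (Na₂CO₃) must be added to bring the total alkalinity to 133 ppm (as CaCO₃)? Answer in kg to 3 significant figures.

2.66 kg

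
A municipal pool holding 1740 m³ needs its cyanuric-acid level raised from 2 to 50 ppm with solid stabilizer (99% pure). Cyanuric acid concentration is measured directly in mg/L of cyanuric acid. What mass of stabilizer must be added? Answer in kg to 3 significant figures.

Volume: 1740 m³ = 1,740,000 L.
CYA to add: (50 − 2) = 48 mg/L × 1,740,000 L = 83,520 g cyanuric acid.
At 99% purity: 83,520 / 0.99 = 84,360 g product.

84.4 kg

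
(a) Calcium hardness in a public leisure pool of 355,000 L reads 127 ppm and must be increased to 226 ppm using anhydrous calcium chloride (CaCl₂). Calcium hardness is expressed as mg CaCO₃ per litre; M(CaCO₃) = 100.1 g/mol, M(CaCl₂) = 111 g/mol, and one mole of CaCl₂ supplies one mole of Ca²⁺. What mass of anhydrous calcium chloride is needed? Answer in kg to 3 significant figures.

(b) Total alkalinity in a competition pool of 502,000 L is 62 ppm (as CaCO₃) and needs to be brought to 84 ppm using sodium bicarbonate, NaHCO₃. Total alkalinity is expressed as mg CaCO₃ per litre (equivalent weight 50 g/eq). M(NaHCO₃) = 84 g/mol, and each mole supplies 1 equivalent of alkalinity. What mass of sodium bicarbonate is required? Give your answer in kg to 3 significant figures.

(a) 39.0 kg; (b) 18.6 kg

(a) Hardness to add: (226 − 127) = 99 mg/L as CaCO₃ × 355,000 L = 35,140 g as CaCO₃.
(a) Moles of Ca²⁺ (1 mol Ca²⁺ ≡ 1 mol CaCO₃): 35,140 / 100.1 g/mol = 351.1 mol.
(a) Mass of CaCl₂: 351.1 × 111 = 38,970 g.

(b) Alkalinity to add: (84 − 62) = 22 mg/L as CaCO₃ × 502,000 L = 11,040 g as CaCO₃.
(b) Equivalents: 11,040 g ÷ 50 g/eq = 220.9 eq.
(b) NaHCO₃ supplies 1 eq per mole → 220.9 mol.
(b) Mass: 220.9 mol × 84 g/mol = 18,550 g.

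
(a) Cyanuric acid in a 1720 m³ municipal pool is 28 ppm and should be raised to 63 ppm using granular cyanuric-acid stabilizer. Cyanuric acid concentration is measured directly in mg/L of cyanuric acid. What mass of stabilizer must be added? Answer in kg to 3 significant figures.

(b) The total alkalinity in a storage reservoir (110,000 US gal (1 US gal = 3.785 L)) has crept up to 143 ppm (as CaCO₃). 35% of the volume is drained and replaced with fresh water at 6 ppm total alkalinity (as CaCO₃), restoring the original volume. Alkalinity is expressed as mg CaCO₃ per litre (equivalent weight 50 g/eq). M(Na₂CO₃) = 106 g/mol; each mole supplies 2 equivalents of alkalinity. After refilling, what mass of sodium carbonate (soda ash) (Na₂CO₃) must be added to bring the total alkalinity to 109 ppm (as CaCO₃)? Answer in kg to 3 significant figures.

(a) Volume: 1720 m³ = 1,720,000 L.
(a) CYA to add: (63 − 28) = 35 mg/L × 1,720,000 L = 60,200 g cyanuric acid.

(b) Volume: 110,000 US gal × 3.785 L/gal = 416,350 L.
(b) After draining 35% and refilling: 143 × 0.65 + 6 × 0.35 = 95.05 ppm.
(b) Deficit to target: 109 − 95.05 = 13.95 mg/L.
(b) As CaCO₃: 13.95 mg/L × 416,350 L = 5808 g; ÷ 50 g/eq ÷ 2 = 58.08 mol Na₂CO₃.
(b) Mass: 58.08 × 106 = 6157 g.

(a) 60.2 kg; (b) 6.16 kg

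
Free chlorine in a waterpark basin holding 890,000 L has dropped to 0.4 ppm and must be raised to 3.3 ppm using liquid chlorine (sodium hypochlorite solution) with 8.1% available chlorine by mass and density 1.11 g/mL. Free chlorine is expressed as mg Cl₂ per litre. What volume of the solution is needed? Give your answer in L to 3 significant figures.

28.7 L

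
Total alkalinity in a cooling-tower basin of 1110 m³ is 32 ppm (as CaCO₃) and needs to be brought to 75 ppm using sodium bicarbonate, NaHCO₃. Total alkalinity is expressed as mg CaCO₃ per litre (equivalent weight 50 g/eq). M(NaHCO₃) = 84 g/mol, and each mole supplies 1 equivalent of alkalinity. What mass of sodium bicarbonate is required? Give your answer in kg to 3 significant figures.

80.2 kg

Volume: 1110 m³ = 1,110,000 L.
Alkalinity to add: (75 − 32) = 43 mg/L as CaCO₃ × 1,110,000 L = 47,730 g as CaCO₃.
Equivalents: 47,730 g ÷ 50 g/eq = 954.6 eq.
NaHCO₃ supplies 1 eq per mole → 954.6 mol.
Mass: 954.6 mol × 84 g/mol = 80,190 g.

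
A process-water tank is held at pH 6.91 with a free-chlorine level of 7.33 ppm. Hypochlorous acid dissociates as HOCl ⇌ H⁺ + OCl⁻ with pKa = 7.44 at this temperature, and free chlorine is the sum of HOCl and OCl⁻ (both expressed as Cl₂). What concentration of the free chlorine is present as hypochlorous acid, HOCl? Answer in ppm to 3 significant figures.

[OCl⁻]/[HOCl] = 10^(pH − pKa) = 10^(6.91 − 7.44) = 10^-0.53 = 0.2951.
Fraction as HOCl = 1 / (1 + 0.2951) = 0.7721.
HOCl = 0.7721 × 7.33 ppm = 5.66 ppm.

5.66 ppm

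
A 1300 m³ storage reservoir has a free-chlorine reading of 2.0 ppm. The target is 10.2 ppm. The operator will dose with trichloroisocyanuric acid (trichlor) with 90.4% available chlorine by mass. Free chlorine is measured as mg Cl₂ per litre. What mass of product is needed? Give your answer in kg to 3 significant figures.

11.8 kg

Volume: 1300 m³ = 1,300,000 L.
Chlorine deficit: 10.2 − 2.0 = 8.2 ppm = 8.2 mg/L as Cl₂.
Cl₂ equivalent needed: 8.2 mg/L × 1,300,000 L = 10,660,000 mg = 10,660 g.
Product at 90.4% available chlorine: 10,660 / 0.904 = 11,790 g.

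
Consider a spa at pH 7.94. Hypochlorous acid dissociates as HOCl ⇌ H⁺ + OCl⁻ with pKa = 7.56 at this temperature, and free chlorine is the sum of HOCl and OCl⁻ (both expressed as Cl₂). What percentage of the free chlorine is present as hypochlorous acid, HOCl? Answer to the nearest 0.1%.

29.4%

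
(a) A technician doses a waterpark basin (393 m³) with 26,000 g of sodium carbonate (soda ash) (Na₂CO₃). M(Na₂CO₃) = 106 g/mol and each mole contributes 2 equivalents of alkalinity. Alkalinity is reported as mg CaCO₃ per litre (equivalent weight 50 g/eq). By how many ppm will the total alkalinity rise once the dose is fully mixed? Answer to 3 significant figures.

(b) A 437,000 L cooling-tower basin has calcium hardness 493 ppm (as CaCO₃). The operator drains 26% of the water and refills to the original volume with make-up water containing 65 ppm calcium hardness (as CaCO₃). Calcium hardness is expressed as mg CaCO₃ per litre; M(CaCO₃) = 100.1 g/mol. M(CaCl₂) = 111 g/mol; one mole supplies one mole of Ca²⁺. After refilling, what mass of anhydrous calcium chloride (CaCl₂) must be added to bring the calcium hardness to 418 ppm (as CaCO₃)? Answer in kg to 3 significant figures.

(a) 62.4 ppm; (b) 17.6 kg

(a) Volume: 393 m³ = 393,000 L.
(a) Moles of Na₂CO₃: 26,000 g ÷ 106 g/mol = 245.3 mol → 490.6 eq of alkalinity.
(a) As CaCO₃: 490.6 eq × 50 g/eq = 24,530 g.
(a) Rise: 24,530 g / 393,000 L × 1000 = 62.41 mg/L.

(b) After draining 26% and refilling: 493 × 0.74 + 65 × 0.26 = 381.72 ppm.
(b) Deficit to target: 418 − 381.72 = 36.28 mg/L.
(b) As CaCO₃: 36.28 mg/L × 437,000 L = 15,850 g; ÷ 100.1 = 158.4 mol Ca²⁺.
(b) Mass: 158.4 × 111 = 17,580 g.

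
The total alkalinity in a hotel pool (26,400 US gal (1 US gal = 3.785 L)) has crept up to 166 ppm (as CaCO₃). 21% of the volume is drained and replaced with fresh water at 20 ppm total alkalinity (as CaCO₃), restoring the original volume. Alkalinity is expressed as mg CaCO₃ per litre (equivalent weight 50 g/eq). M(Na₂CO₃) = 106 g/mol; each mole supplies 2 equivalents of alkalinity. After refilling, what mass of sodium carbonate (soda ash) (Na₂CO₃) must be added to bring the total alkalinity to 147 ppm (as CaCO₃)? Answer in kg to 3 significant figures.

Volume: 26,400 US gal × 3.785 L/gal = 99,924 L.
After draining 21% and refilling: 166 × 0.79 + 20 × 0.21 = 135.34 ppm.
Deficit to target: 147 − 135.34 = 11.66 mg/L.
As CaCO₃: 11.66 mg/L × 99,924 L = 1165 g; ÷ 50 g/eq ÷ 2 = 11.65 mol Na₂CO₃.
Mass: 11.65 × 106 = 1235 g.

1.24 kg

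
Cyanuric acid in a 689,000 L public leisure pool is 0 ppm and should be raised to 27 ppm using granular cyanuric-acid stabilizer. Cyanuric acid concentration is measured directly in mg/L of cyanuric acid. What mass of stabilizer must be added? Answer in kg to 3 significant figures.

CYA to add: (27 − 0) = 27 mg/L × 689,000 L = 18,600 g cyanuric acid.

18.6 kg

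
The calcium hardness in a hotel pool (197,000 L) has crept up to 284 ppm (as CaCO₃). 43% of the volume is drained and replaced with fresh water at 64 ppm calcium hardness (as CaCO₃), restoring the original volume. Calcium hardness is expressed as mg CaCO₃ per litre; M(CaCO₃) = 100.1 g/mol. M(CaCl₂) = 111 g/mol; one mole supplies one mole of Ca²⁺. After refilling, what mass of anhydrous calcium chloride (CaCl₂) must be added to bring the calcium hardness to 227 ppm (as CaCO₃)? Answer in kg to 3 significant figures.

After draining 43% and refilling: 284 × 0.57 + 64 × 0.43 = 189.4 ppm.
Deficit to target: 227 − 189.4 = 37.6 mg/L.
As CaCO₃: 37.6 mg/L × 197,000 L = 7407 g; ÷ 100.1 = 74 mol Ca²⁺.
Mass: 74 × 111 = 8214 g.

8.21 kg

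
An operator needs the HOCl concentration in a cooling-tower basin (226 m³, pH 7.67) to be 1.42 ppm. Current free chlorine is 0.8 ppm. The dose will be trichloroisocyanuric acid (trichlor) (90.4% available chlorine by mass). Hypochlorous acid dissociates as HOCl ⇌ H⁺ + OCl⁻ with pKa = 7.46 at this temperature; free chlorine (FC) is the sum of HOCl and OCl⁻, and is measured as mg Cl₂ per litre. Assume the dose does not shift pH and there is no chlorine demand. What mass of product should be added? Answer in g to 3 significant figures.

731 g

Volume: 226 m³ = 226,000 L.
[OCl⁻]/[HOCl] = 10^(pH − pKa) = 10^(7.67 − 7.46) = 1.622; fraction as HOCl = 1/(1 + 1.622) = 0.3814.
Free chlorine required for 1.42 ppm HOCl: 1.42 / 0.3814 = 3.723 ppm.
FC to add: 3.723 − 0.8 = 2.923 mg/L as Cl₂.
Cl₂ equivalent: 2.923 mg/L × 226,000 L = 660.6 g.
Product at 90.4% available Cl: 660.6 / 0.904 = 730.7 g.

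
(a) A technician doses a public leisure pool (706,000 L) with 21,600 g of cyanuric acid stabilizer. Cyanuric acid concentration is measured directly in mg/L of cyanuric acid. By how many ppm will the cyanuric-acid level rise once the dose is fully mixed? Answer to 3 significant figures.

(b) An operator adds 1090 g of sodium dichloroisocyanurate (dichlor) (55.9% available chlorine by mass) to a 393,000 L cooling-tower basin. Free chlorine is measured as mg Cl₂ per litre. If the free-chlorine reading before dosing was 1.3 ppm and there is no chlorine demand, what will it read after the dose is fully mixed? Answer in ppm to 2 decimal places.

(a) Rise: 21,600 g / 706,000 L × 1000 = 30.59 mg/L.

(b) Available chlorine delivered: 1090 g × 0.559 = 609.3 g as Cl₂.
(b) Concentration rise: 609.3 g / 393,000 L = 1.55 mg/L = 1.55 ppm.
(b) Final FC: 1.3 + 1.55 = 2.85 ppm.

(a) 30.6 ppm; (b) 2.85 ppm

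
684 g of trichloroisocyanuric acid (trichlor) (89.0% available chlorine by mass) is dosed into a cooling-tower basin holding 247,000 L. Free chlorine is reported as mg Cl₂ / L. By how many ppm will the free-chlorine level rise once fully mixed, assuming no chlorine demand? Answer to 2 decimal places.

2.46 ppm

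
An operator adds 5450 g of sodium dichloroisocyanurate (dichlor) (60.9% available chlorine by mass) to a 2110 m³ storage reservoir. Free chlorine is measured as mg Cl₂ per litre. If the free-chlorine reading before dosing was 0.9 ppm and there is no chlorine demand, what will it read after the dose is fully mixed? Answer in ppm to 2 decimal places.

2.47 ppm

Volume: 2110 m³ = 2,110,000 L.
Available chlorine delivered: 5450 g × 0.609 = 3319 g as Cl₂.
Concentration rise: 3319 g / 2,110,000 L = 1.573 mg/L = 1.57 ppm.
Final FC: 0.9 + 1.57 = 2.47 ppm.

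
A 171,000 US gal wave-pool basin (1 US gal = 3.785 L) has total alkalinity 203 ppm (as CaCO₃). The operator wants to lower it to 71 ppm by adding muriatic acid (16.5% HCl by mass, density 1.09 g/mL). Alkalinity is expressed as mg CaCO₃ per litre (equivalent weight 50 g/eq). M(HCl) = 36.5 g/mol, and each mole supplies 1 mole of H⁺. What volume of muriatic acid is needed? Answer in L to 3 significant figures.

347 L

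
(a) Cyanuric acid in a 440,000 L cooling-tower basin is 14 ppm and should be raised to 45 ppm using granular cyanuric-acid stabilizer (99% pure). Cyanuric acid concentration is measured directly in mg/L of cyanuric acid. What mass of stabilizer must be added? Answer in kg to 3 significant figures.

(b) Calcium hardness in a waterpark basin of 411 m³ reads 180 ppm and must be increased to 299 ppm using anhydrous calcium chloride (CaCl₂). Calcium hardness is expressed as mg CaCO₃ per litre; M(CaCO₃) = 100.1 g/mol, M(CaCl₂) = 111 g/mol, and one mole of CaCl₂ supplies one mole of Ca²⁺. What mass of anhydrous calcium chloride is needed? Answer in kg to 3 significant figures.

(a) CYA to add: (45 − 14) = 31 mg/L × 440,000 L = 13,640 g cyanuric acid.
(a) At 99% purity: 13,640 / 0.99 = 13,780 g product.

(b) Volume: 411 m³ = 411,000 L.
(b) Hardness to add: (299 − 180) = 119 mg/L as CaCO₃ × 411,000 L = 48,910 g as CaCO₃.
(b) Moles of Ca²⁺ (1 mol Ca²⁺ ≡ 1 mol CaCO₃): 48,910 / 100.1 g/mol = 488.6 mol.
(b) Mass of CaCl₂: 488.6 × 111 = 54,230 g.

(a) 13.8 kg; (b) 54.2 kg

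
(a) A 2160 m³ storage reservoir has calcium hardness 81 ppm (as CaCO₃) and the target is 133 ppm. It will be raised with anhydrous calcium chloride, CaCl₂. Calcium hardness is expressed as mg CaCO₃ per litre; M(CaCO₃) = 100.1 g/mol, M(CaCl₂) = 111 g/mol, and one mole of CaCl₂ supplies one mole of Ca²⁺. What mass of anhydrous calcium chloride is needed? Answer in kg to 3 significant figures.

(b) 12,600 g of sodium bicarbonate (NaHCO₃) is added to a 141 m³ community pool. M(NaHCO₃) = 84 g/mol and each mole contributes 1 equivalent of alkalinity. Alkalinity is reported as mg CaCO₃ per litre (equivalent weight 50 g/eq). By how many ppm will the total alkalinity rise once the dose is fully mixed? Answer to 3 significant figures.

(a) Volume: 2160 m³ = 2,160,000 L.
(a) Hardness to add: (133 − 81) = 52 mg/L as CaCO₃ × 2,160,000 L = 112,300 g as CaCO₃.
(a) Moles of Ca²⁺ (1 mol Ca²⁺ ≡ 1 mol CaCO₃): 112,300 / 100.1 g/mol = 1122 mol.
(a) Mass of CaCl₂: 1122 × 111 = 124,600 g.

(b) Volume: 141 m³ = 141,000 L.
(b) Moles of NaHCO₃: 12,600 g ÷ 84 g/mol = 150 mol → 150 eq of alkalinity.
(b) As CaCO₃: 150 eq × 50 g/eq = 7500 g.
(b) Rise: 7500 g / 141,000 L × 1000 = 53.19 mg/L.

(a) 125 kg; (b) 53.2 ppm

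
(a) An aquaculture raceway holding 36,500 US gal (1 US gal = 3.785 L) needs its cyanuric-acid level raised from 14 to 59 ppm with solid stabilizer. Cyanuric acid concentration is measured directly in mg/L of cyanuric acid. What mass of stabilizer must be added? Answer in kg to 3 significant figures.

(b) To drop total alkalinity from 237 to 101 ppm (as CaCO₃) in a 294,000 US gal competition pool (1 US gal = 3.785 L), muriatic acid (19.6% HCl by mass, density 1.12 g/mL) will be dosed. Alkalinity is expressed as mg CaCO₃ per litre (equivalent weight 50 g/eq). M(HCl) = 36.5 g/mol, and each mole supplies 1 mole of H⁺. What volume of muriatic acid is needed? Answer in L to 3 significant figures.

(a) 6.22 kg; (b) 503 L

(a) Volume: 36,500 US gal × 3.785 L/gal = 138,152 L.
(a) CYA to add: (59 − 14) = 45 mg/L × 138,152 L = 6217 g cyanuric acid.

(b) Volume: 294,000 US gal × 3.785 L/gal = 1,112,790 L.
(b) Alkalinity to neutralize: (237 − 101) = 136 mg/L as CaCO₃ × 1,112,790 L = 151,300 g as CaCO₃.
(b) Equivalents of H⁺ required: 151,300 ÷ 50 g/eq = 3027 eq = 3027 mol HCl.
(b) Mass of HCl: 3027 × 36.5 = 110,500 g.
(b) Mass of 19.6% solution: 110,500 / 0.196 = 563,700 g.
(b) Volume: 563,700 g ÷ 1.12 g/mL = 503,300 mL.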